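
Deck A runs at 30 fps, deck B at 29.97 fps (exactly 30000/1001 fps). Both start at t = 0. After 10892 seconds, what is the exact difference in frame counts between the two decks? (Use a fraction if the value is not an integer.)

A emits 30 × 10892 = 326760 frames; B emits 30000/1001 × 10892 = 46680000/143.
Difference = 46680/143 frames (≈ 326.4336); B is behind A.

46680/143 frames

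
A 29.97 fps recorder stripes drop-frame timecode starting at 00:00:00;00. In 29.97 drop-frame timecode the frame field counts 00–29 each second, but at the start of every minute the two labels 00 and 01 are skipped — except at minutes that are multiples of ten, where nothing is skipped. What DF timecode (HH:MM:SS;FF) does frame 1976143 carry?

18:18:57;11

Each 10-minute DF block holds 10 × 60 × 30 − 9 × 2 = 17982 frames. 1976143 ÷ 17982 → 109 full blocks, remainder 16105.
Within the partial block the first minute is 1800 frames and each further minute 1798, so 8 further minute boundaries passed. Total skipped labels = 18 × 109 + 2 × 8 = 1978.
Non-drop label index = 1976143 + 1978 = 1978121; at 30 labels/s that is 18:18:57:11, i.e. DF 18:18:57;11.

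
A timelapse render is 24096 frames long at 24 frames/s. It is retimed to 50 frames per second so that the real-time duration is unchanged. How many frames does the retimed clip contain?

50200 frames

Target frames = source frames × (target rate / source rate) = 24096 × (50)/(24) = 24096 × 25/12 = 50200.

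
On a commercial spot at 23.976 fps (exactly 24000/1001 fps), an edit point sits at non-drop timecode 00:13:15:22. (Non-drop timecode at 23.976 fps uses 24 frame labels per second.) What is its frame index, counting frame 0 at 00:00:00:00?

Total seconds to the label: (0 × 3600 + 13 × 60 + 15) = 795.
Frame index = 795 × 24 + 22 = 19102.

19102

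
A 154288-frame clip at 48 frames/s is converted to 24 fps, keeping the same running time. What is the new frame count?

Frames at target rate = 154288 × (24) / (48) = 77144.

77144 frames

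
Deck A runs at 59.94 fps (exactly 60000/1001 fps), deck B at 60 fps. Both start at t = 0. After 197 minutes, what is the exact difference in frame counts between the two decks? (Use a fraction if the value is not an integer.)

709200/1001 frames

197 min = 11820 s.
A emits 60000/1001 × 11820 = 709200000/1001 frames; B emits 60 × 11820 = 709200.
Difference = 709200/1001 frames (≈ 708.4915); B is ahead of A.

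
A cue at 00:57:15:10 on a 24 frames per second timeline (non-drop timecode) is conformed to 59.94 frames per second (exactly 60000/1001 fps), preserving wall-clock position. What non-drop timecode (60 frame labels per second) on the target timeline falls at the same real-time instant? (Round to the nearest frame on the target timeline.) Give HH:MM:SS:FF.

00:57:11:59

Source frame index: (0×3600 + 57×60 + 15) × 24 + 10 = 82450.
Real time: 82450 / (24) = 41225/12 s.
Target frame: (41225/12) × (60000/1001) = 206125000/1001 ≈ 205919.081 → 205919.
At 60 labels/s: frame 205919 → 00:57:11:59.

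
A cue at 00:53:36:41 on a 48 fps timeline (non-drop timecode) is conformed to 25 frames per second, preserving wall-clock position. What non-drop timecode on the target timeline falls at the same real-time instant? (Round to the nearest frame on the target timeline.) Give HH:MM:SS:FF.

00:53:36:21

Source frame index: (0×3600 + 53×60 + 36) × 48 + 41 = 154409.
Real time: 154409 / (48) = 154409/48 s.
Target frame: (154409/48) × (25) = 3860225/48 ≈ 80421.354 → 80421.
At 25 labels/s: frame 80421 → 00:53:36:21.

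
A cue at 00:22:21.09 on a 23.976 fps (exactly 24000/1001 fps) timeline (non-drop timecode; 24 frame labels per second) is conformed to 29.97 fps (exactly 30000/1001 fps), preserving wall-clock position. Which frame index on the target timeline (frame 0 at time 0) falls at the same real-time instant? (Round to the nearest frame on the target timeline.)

frame 40241

Source frame index: (0×3600 + 22×60 + 21) × 24 + 9 = 32193.
Real time: 32193 / (24000/1001) = 10741731/8000 s.
Target frame: (10741731/8000) × (30000/1001) = 160965/4 ≈ 40241.250 → 40241.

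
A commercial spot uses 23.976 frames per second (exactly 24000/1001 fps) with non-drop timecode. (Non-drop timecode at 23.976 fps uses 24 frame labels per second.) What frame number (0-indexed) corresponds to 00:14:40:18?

frame 21138

Total seconds to the label: (0 × 3600 + 14 × 60 + 40) = 880.
Frame index = 880 × 24 + 18 = 21138.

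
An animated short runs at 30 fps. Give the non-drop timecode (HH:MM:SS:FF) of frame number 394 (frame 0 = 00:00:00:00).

00:00:13:04

394 ÷ 30 = 13 full seconds, remainder 4 frames.
13 s = 0 h 0 min 13 s.
Timecode: 00:00:13:04.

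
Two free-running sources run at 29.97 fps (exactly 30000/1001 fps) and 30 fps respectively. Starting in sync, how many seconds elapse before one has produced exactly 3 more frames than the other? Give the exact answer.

The gap grows by |30 − 30000/1001| = 30/1001 frames per second.
Time for a 3-frame gap: 3 ÷ (30/1001) = 100.1 s.

100.1 seconds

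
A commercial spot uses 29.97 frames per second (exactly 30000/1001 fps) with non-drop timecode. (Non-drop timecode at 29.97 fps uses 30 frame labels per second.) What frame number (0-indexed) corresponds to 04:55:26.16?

Total seconds to the label: (4 × 3600 + 55 × 60 + 26) = 17726.
Frame index = 17726 × 30 + 16 = 531796.

531796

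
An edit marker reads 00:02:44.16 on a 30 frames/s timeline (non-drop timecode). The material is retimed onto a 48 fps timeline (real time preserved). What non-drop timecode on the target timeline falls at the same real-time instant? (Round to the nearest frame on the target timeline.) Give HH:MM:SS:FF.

Source frame index: (0×3600 + 2×60 + 44) × 30 + 16 = 4936.
Real time: 4936 / (30) = 2468/15 s.
Target frame: (2468/15) × (48) = 39488/5 ≈ 7897.600 → 7898.
At 48 labels/s: frame 7898 → 00:02:44:26.

00:02:44:26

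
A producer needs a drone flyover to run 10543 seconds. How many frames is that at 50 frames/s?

Frames = 10543 × 50 = 527150.

527150 frames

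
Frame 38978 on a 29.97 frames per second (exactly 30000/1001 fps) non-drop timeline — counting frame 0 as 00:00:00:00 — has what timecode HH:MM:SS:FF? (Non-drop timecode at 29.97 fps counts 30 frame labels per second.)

00:21:39:08

38978 ÷ 30 = 1299 full seconds, remainder 8 frames.
1299 s = 0 h 21 min 39 s.
Timecode: 00:21:39:08.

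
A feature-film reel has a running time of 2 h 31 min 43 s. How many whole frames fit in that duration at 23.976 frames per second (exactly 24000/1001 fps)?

2 h 31 min 43 s = 9103 s.
Frames = 9103 × 24000/1001 = 218472000/1001 ≈ 218253.7463.
Complete frames: 218253.

218253 frames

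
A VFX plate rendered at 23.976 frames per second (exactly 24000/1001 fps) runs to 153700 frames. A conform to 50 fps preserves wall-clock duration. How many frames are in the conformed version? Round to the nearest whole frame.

Frames at target rate = 153700 × (50) / (24000/1001) = 7692685/24 ≈ 320528.542.
Nearest whole frame: 320529.

320529 frames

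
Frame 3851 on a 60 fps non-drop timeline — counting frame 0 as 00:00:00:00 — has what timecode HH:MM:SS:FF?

00:01:04:11

3851 ÷ 60 = 64 full seconds, remainder 11 frames.
64 s = 0 h 1 min 4 s.
Timecode: 00:01:04:11.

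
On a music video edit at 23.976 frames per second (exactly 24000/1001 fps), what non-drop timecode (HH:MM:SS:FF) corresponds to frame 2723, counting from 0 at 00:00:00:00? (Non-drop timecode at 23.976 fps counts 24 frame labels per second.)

2723 ÷ 24 = 113 full seconds, remainder 11 frames.
113 s = 0 h 1 min 53 s.
Timecode: 00:01:53:11.

00:01:53:11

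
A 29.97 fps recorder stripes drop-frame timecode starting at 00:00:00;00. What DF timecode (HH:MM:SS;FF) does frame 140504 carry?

01:18:08;06

Ten DF minutes hold 17982 frames, so frame 140504 lies in block 7 (frames 125874–143855) with 14630 frames into that block.
The block's first minute is 1800 frames and the rest 1798 each; 14630 frames reaches minute 8, so 7 × 18 + 8 × 2 = 142 labels have been skipped so far.
Adding those back, label number 140504 + 142 = 140646 at 30 labels/s is 4688 s + 6 f = 1 h 18 min 8 s frame 6, i.e. 01:18:08;06.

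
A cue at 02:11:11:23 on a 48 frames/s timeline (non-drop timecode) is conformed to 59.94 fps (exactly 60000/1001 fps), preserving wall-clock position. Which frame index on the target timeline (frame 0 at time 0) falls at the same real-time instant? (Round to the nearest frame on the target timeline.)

Source frame index: (2×3600 + 11×60 + 11) × 48 + 23 = 377831.
Real time: 377831 / (48) = 377831/48 s.
Target frame: (377831/48) × (60000/1001) = 472288750/1001 ≈ 471816.933 → 471817.

frame 471817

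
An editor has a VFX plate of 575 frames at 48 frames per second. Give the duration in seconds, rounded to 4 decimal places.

11.9792 seconds

Running time = 575 × 1/48 = 575/48 s ≈ 11.9792 s.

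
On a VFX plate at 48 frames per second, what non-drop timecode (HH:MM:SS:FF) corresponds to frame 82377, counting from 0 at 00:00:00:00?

00:28:36:09

82377 ÷ 48 = 1716 full seconds, remainder 9 frames.
1716 s = 0 h 28 min 36 s.
Timecode: 00:28:36:09.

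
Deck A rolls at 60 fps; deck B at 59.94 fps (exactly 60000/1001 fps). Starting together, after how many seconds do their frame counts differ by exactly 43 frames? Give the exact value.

The gap grows by |60000/1001 − 60| = 60/1001 frames per second.
Time for a 43-frame gap: 43 ÷ (60/1001) = 43043/60 s.

43043/60 seconds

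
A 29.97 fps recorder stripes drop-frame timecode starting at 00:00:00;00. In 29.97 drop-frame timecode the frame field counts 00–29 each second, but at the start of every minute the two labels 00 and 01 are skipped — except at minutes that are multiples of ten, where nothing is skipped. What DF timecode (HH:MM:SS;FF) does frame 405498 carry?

03:45:30;04

Ten DF minutes hold 17982 frames, so frame 405498 lies in block 22 (frames 395604–413585) with 9894 frames into that block.
The block's first minute is 1800 frames and the rest 1798 each; 9894 frames reaches minute 5, so 22 × 18 + 5 × 2 = 406 labels have been skipped so far.
Adding those back, label number 405498 + 406 = 405904 at 30 labels/s is 13530 s + 4 f = 3 h 45 min 30 s frame 4, i.e. 03:45:30;04.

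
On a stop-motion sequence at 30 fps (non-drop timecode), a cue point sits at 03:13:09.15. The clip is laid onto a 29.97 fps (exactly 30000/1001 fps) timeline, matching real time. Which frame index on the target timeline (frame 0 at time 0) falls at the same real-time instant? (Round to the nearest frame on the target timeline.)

Source frame index: (3×3600 + 13×60 + 9) × 30 + 15 = 347685.
Real time: 347685 / (30) = 23179/2 s.
Target frame: (23179/2) × (30000/1001) = 26745000/77 ≈ 347337.662 → 347338.

frame 347338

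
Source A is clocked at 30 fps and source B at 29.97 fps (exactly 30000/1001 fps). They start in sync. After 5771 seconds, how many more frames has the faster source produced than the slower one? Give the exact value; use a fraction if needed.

173130/1001 frames

A emits 30 × 5771 = 173130 frames; B emits 30000/1001 × 5771 = 173130000/1001.
Difference = 173130/1001 frames (≈ 172.9570); B is behind A.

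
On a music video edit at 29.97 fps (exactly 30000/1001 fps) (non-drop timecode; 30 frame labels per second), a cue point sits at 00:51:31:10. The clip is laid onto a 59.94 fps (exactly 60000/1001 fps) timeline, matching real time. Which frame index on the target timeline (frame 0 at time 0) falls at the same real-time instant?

frame 185480

Source frame index: (0×3600 + 51×60 + 31) × 30 + 10 = 92740.
Real time: 92740 / (30000/1001) = 4641637/1500 s.
Target frame: (4641637/1500) × (60000/1001) = 185480.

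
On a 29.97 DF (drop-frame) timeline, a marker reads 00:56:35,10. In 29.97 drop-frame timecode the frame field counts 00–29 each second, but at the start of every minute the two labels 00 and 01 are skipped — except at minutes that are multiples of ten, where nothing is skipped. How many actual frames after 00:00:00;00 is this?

101758

Complete 10-minute blocks: 5, each 17982 frames → 89910.
Remaining 6 whole minutes in the current block: 1800 + 5 × 1798 = 10790 frames.
Within the current minute: 35 × 30 + 10 − 2 = 1058 (labels ;00/;01 skipped at this minute). Total = 89910 + 10790 + 1058 = 101758.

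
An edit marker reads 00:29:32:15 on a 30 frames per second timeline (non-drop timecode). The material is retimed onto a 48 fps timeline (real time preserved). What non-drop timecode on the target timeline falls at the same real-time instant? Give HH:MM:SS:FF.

Source frame index: (0×3600 + 29×60 + 32) × 30 + 15 = 53175.
Real time: 53175 / (30) = 3545/2 s.
Target frame: (3545/2) × (48) = 85080.
At 48 labels/s: frame 85080 → 00:29:32:24.

00:29:32:24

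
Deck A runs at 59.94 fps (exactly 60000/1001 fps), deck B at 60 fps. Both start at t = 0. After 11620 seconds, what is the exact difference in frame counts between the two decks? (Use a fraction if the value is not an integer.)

99600/143 frames

A emits 60000/1001 × 11620 = 99600000/143 frames; B emits 60 × 11620 = 697200.
Difference = 99600/143 frames (≈ 696.5035); B is ahead of A.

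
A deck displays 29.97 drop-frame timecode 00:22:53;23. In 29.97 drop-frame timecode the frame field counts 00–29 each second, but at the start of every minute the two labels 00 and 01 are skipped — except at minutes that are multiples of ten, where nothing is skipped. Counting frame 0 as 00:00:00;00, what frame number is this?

Complete 10-minute blocks: 2, each 17982 frames → 35964.
Remaining 2 whole minutes in the current block: 1800 + 1 × 1798 = 3598 frames.
Within the current minute: 53 × 30 + 23 − 2 = 1611 (labels ;00/;01 skipped at this minute). Total = 35964 + 3598 + 1611 = 41173.

41173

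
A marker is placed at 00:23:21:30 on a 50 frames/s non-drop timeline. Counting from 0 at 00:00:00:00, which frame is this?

70080

Total seconds to the label: (0 × 3600 + 23 × 60 + 21) = 1401.
Frame index = 1401 × 50 + 30 = 70080.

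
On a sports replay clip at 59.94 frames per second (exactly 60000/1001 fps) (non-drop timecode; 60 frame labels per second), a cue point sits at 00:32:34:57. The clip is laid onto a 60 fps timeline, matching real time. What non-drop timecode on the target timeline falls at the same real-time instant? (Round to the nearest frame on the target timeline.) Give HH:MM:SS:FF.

Source frame index: (0×3600 + 32×60 + 34) × 60 + 57 = 117297.
Real time: 117297 / (60000/1001) = 39138099/20000 s.
Target frame: (39138099/20000) × (60) = 117414297/1000 ≈ 117414.297 → 117414.
At 60 labels/s: frame 117414 → 00:32:36:54.

00:32:36:54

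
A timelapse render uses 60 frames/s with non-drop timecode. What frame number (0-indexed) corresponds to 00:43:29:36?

frame 156576

Total seconds to the label: (0 × 3600 + 43 × 60 + 29) = 2609.
Frame index = 2609 × 60 + 36 = 156576.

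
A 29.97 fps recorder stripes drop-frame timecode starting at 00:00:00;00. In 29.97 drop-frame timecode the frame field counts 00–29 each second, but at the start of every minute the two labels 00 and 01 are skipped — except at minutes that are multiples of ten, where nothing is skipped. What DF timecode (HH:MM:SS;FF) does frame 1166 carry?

00:00:38;26

Each 10-minute DF block holds 10 × 60 × 30 − 9 × 2 = 17982 frames. 1166 ÷ 17982 → 0 full blocks, remainder 1166.
Within the partial block the first minute is 1800 frames and each further minute 1798, so 0 further minute boundaries passed. Total skipped labels = 18 × 0 + 2 × 0 = 0.
Non-drop label index = 1166 + 0 = 1166; at 30 labels/s that is 00:00:38:26, i.e. DF 00:00:38;26.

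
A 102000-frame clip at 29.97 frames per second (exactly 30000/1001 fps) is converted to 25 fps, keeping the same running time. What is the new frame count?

Target frames = source frames × (target rate / source rate) = 102000 × (25)/(30000/1001) = 102000 × 1001/1200 = 85085.

85085 frames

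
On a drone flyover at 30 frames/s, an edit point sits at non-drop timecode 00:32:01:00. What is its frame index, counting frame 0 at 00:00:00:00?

Total seconds to the label: (0 × 3600 + 32 × 60 + 1) = 1921.
Frame index = 1921 × 30 + 0 = 57630.

frame 57630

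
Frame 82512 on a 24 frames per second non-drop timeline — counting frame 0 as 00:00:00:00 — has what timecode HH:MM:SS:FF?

82512 ÷ 24 = 3438 full seconds, remainder 0 frames.
3438 s = 0 h 57 min 18 s.
Timecode: 00:57:18:00.

00:57:18:00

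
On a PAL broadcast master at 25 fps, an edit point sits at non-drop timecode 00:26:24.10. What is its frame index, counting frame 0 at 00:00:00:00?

Total seconds to the label: (0 × 3600 + 26 × 60 + 24) = 1584.
Frame index = 1584 × 25 + 10 = 39610.

39610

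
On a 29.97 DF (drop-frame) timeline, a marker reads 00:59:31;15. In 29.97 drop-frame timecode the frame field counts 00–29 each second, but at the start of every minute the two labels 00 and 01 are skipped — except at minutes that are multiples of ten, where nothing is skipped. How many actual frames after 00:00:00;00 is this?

As if non-drop at 30 labels/s: (0 × 3600 + 59 × 60 + 31) × 30 + 15 = 107145.
Minute boundaries passed: 59; those not divisible by 10: 59 − 5 = 54; dropped labels = 2 × 54 = 108.
Actual frame index = 107145 − 108 = 107037.

107037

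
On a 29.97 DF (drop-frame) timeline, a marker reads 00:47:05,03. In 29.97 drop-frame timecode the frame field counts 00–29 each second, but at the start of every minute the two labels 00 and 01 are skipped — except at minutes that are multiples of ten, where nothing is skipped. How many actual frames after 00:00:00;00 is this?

84667

As if non-drop at 30 labels/s: (0 × 3600 + 47 × 60 + 5) × 30 + 3 = 84753.
Minute boundaries passed: 47; those not divisible by 10: 47 − 4 = 43; dropped labels = 2 × 43 = 86.
Actual frame index = 84753 − 86 = 84667.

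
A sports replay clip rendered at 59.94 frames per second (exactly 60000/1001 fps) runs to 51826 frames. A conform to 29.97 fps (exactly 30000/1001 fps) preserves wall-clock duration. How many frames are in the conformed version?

Target frames = source frames × (target rate / source rate) = 51826 × (30000/1001)/(60000/1001) = 51826 × 1/2 = 25913.

25913 frames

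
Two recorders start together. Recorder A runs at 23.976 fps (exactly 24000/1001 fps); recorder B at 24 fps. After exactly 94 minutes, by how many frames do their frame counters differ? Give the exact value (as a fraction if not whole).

135360/1001 frames

94 min = 5640 s.
A emits 24000/1001 × 5640 = 135360000/1001 frames; B emits 24 × 5640 = 135360.
Difference = 135360/1001 frames (≈ 135.2248); B is ahead of A.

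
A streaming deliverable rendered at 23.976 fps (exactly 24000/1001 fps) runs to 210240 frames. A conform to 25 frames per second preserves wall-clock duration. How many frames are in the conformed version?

Target frames = source frames × (target rate / source rate) = 210240 × (25)/(24000/1001) = 210240 × 1001/960 = 219219.

219219 frames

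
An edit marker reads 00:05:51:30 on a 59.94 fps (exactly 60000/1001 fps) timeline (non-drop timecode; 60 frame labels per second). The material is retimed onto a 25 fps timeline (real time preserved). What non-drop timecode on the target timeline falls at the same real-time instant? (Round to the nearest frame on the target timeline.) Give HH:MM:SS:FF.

Source frame index: (0×3600 + 5×60 + 51) × 60 + 30 = 21090.
Real time: 21090 / (60000/1001) = 703703/2000 s.
Target frame: (703703/2000) × (25) = 703703/80 ≈ 8796.288 → 8796.
At 25 labels/s: frame 8796 → 00:05:51:21.

00:05:51:21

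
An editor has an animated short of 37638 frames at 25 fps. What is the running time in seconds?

Running time = 37638 / (25) = 1505.52 s.

1505.52 seconds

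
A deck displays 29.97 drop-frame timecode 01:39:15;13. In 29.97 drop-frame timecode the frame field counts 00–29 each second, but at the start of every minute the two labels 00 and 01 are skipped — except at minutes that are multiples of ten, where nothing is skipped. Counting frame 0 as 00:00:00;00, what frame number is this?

178483

Complete 10-minute blocks: 9, each 17982 frames → 161838.
Remaining 9 whole minutes in the current block: 1800 + 8 × 1798 = 16184 frames.
Within the current minute: 15 × 30 + 13 − 2 = 461 (labels ;00/;01 skipped at this minute). Total = 161838 + 16184 + 461 = 178483.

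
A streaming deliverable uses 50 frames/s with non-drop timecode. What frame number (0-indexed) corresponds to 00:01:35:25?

4775

Total seconds to the label: (0 × 3600 + 1 × 60 + 35) = 95.
Frame index = 95 × 50 + 25 = 4775.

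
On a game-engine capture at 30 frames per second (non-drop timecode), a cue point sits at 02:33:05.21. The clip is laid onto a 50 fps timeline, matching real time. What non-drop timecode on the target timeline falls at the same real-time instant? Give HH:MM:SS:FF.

Source frame index: (2×3600 + 33×60 + 5) × 30 + 21 = 275571.
Real time: 275571 / (30) = 91857/10 s.
Target frame: (91857/10) × (50) = 459285.
At 50 labels/s: frame 459285 → 02:33:05:35.

02:33:05:35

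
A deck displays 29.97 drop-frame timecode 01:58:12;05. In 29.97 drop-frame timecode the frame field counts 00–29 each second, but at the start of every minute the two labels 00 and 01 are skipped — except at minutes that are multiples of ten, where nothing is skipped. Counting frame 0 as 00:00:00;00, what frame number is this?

212551

Complete 10-minute blocks: 11, each 17982 frames → 197802.
Remaining 8 whole minutes in the current block: 1800 + 7 × 1798 = 14386 frames.
Within the current minute: 12 × 30 + 5 − 2 = 363 (labels ;00/;01 skipped at this minute). Total = 197802 + 14386 + 363 = 212551.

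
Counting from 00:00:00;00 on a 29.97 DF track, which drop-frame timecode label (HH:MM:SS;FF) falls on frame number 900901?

08:21:00;03

Each 10-minute DF block holds 10 × 60 × 30 − 9 × 2 = 17982 frames. 900901 ÷ 17982 → 50 full blocks, remainder 1801.
Within the partial block the first minute is 1800 frames and each further minute 1798, so 1 further minute boundary passed. Total skipped labels = 18 × 50 + 2 × 1 = 902.
Non-drop label index = 900901 + 902 = 901803; at 30 labels/s that is 08:21:00:03, i.e. DF 08:21:00;03.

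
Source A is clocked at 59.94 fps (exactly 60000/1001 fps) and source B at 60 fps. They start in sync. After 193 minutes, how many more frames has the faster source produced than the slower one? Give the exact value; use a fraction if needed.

193 min = 11580 s.
A emits 60000/1001 × 11580 = 694800000/1001 frames; B emits 60 × 11580 = 694800.
Difference = 694800/1001 frames (≈ 694.1059); B is ahead of A.

694800/1001 frames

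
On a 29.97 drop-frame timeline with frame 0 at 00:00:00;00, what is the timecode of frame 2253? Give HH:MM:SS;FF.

00:01:15;05

Each 10-minute DF block holds 10 × 60 × 30 − 9 × 2 = 17982 frames. 2253 ÷ 17982 → 0 full blocks, remainder 2253.
Within the partial block the first minute is 1800 frames and each further minute 1798, so 1 further minute boundary passed. Total skipped labels = 18 × 0 + 2 × 1 = 2.
Non-drop label index = 2253 + 2 = 2255; at 30 labels/s that is 00:01:15:05, i.e. DF 00:01:15;05.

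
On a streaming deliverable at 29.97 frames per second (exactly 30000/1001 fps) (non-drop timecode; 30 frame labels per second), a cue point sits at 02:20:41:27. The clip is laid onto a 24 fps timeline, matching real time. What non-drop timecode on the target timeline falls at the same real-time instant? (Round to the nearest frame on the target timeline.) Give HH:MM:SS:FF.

02:20:50:08

Source frame index: (2×3600 + 20×60 + 41) × 30 + 27 = 253257.
Real time: 253257 / (30000/1001) = 84503419/10000 s.
Target frame: (84503419/10000) × (24) = 253510257/1250 ≈ 202808.206 → 202808.
At 24 labels/s: frame 202808 → 02:20:50:08.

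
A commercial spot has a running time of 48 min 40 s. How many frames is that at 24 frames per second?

48 min 40 s = 2920 s.
Frames = 2920 × 24 = 70080.

70080 frames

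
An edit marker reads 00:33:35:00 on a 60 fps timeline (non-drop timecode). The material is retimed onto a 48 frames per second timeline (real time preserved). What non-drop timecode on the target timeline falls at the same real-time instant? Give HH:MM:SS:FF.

Source frame index: (0×3600 + 33×60 + 35) × 60 + 0 = 120900.
Real time: 120900 / (60) = 2015 s.
Target frame: (2015) × (48) = 96720.
At 48 labels/s: frame 96720 → 00:33:35:00.

00:33:35:00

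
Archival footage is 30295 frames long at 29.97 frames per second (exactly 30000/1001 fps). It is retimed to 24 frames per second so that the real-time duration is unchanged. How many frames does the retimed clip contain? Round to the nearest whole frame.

24260 frames

Frames at target rate = 30295 × (24) / (30000/1001) = 6065059/250 ≈ 24260.236.
Nearest whole frame: 24260.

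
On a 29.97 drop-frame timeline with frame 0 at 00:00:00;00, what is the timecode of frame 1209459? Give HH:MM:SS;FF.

11:12:35;19

Each 10-minute DF block holds 10 × 60 × 30 − 9 × 2 = 17982 frames. 1209459 ÷ 17982 → 67 full blocks, remainder 4665.
Within the partial block the first minute is 1800 frames and each further minute 1798, so 2 further minute boundaries passed. Total skipped labels = 18 × 67 + 2 × 2 = 1210.
Non-drop label index = 1209459 + 1210 = 1210669; at 30 labels/s that is 11:12:35:19, i.e. DF 11:12:35;19.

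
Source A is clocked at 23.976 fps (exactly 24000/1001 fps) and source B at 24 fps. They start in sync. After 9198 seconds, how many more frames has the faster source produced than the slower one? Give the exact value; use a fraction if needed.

A emits 24000/1001 × 9198 = 31536000/143 frames; B emits 24 × 9198 = 220752.
Difference = 31536/143 frames (≈ 220.5315); B is ahead of A.

31536/143 frames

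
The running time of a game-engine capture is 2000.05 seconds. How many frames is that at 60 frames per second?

Frames = 2000.05 × 60 = 120003.

120003 frames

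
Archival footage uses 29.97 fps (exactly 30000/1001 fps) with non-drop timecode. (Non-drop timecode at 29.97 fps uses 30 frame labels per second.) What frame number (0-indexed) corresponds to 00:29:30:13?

Total seconds to the label: (0 × 3600 + 29 × 60 + 30) = 1770.
Frame index = 1770 × 30 + 13 = 53113.

frame 53113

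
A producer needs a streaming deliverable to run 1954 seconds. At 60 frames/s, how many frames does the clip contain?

Frames = 1954 × 60 = 117240.

117240 frames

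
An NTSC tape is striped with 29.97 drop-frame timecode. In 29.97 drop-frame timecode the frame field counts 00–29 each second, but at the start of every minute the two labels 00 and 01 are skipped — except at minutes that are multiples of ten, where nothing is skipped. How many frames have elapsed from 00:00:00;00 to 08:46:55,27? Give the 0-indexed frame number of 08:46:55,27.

947529

Complete 10-minute blocks: 52, each 17982 frames → 935064.
Remaining 6 whole minutes in the current block: 1800 + 5 × 1798 = 10790 frames.
Within the current minute: 55 × 30 + 27 − 2 = 1675 (labels ;00/;01 skipped at this minute). Total = 935064 + 10790 + 1675 = 947529.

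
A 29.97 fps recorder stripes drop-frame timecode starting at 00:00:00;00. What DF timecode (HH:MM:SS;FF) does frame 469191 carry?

04:20:55;09

Ten DF minutes hold 17982 frames, so frame 469191 lies in block 26 (frames 467532–485513) with 1659 frames into that block.
The block's first minute is 1800 frames and the rest 1798 each; 1659 frames reaches minute 0, so 26 × 18 + 0 × 2 = 468 labels have been skipped so far.
Adding those back, label number 469191 + 468 = 469659 at 30 labels/s is 15655 s + 9 f = 4 h 20 min 55 s frame 9, i.e. 04:20:55;09.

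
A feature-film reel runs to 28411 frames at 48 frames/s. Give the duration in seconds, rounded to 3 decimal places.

591.896 seconds

Running time = 28411 × 1/48 = 28411/48 s ≈ 591.896 s.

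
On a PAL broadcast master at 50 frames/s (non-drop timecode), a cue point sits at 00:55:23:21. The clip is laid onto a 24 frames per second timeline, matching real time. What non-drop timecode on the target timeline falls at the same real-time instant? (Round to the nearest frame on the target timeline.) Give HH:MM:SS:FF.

00:55:23:10

Source frame index: (0×3600 + 55×60 + 23) × 50 + 21 = 166171.
Real time: 166171 / (50) = 166171/50 s.
Target frame: (166171/50) × (24) = 1994052/25 ≈ 79762.080 → 79762.
At 24 labels/s: frame 79762 → 00:55:23:10.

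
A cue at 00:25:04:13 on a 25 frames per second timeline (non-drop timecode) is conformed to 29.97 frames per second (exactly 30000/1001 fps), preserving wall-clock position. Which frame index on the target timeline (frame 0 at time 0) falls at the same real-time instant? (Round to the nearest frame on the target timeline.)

frame 45091

Source frame index: (0×3600 + 25×60 + 4) × 25 + 13 = 37613.
Real time: 37613 / (25) = 37613/25 s.
Target frame: (37613/25) × (30000/1001) = 45135600/1001 ≈ 45090.509 → 45091.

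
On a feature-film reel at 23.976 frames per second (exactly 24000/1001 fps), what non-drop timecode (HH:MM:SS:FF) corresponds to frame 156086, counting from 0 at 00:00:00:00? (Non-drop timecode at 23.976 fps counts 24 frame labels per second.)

156086 ÷ 24 = 6503 full seconds, remainder 14 frames.
6503 s = 1 h 48 min 23 s.
Timecode: 01:48:23:14.

01:48:23:14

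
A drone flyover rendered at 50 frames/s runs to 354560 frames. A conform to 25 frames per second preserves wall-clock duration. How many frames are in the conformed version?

177280 frames

Target frames = source frames × (target rate / source rate) = 354560 × (25)/(50) = 354560 × 1/2 = 177280.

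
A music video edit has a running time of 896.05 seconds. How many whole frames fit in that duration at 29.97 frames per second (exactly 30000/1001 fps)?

Frames = 896.05 × 30000/1001 = 26881500/1001 ≈ 26854.6454.
Complete frames: 26854.

26854 frames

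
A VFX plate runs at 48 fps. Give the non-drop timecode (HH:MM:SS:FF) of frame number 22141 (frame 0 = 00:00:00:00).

22141 ÷ 48 = 461 full seconds, remainder 13 frames.
461 s = 0 h 7 min 41 s.
Timecode: 00:07:41:13.

00:07:41:13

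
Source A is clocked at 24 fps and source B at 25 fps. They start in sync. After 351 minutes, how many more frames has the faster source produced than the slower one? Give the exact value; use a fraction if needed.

21060 frames

351 min = 21060 s.
A emits 24 × 21060 = 505440 frames; B emits 25 × 21060 = 526500.
Difference = 21060 frames; B is ahead of A.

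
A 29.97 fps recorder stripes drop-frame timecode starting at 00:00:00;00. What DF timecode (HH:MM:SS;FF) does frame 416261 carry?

Each 10-minute DF block holds 10 × 60 × 30 − 9 × 2 = 17982 frames. 416261 ÷ 17982 → 23 full blocks, remainder 2675.
Within the partial block the first minute is 1800 frames and each further minute 1798, so 1 further minute boundary passed. Total skipped labels = 18 × 23 + 2 × 1 = 416.
Non-drop label index = 416261 + 416 = 416677; at 30 labels/s that is 03:51:29:07, i.e. DF 03:51:29;07.

03:51:29;07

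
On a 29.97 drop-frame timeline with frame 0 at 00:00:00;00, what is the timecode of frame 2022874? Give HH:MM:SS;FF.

18:44:56;18

Each 10-minute DF block holds 10 × 60 × 30 − 9 × 2 = 17982 frames. 2022874 ÷ 17982 → 112 full blocks, remainder 8890.
Within the partial block the first minute is 1800 frames and each further minute 1798, so 4 further minute boundaries passed. Total skipped labels = 18 × 112 + 2 × 4 = 2024.
Non-drop label index = 2022874 + 2024 = 2024898; at 30 labels/s that is 18:44:56:18, i.e. DF 18:44:56;18.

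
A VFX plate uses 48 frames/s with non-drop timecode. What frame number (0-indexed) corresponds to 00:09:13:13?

Total seconds to the label: (0 × 3600 + 9 × 60 + 13) = 553.
Frame index = 553 × 48 + 13 = 26557.

26557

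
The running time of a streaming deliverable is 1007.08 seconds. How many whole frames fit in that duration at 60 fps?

60424 frames

Frames = 1007.08 × 60 = 302124/5 ≈ 60424.8000.
Complete frames: 60424.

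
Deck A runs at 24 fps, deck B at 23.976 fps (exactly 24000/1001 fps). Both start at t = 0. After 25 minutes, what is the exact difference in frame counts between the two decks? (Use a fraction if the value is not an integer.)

25 min = 1500 s.
A emits 24 × 1500 = 36000 frames; B emits 24000/1001 × 1500 = 36000000/1001.
Difference = 36000/1001 frames (≈ 35.9640); B is behind A.

36000/1001 frames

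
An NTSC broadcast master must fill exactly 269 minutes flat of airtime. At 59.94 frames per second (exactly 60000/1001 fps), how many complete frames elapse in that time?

967432 frames

269 min = 16140 s.
Frames = 16140 × 60000/1001 = 968400000/1001 ≈ 967432.5674.
Complete frames: 967432.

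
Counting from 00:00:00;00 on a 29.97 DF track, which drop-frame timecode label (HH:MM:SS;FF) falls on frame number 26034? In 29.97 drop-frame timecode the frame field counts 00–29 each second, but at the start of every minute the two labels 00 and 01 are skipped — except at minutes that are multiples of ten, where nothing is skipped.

Each 10-minute DF block holds 10 × 60 × 30 − 9 × 2 = 17982 frames. 26034 ÷ 17982 → 1 full block, remainder 8052.
Within the partial block the first minute is 1800 frames and each further minute 1798, so 4 further minute boundaries passed. Total skipped labels = 18 × 1 + 2 × 4 = 26.
Non-drop label index = 26034 + 26 = 26060; at 30 labels/s that is 00:14:28:20, i.e. DF 00:14:28;20.

00:14:28;20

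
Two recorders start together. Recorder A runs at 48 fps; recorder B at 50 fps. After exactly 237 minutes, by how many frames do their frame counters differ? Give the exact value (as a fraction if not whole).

28440 frames

237 min = 14220 s.
A emits 48 × 14220 = 682560 frames; B emits 50 × 14220 = 711000.
Difference = 28440 frames; B is ahead of A.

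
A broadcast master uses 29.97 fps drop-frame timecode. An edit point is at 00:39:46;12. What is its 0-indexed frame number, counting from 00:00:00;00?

71520

Complete 10-minute blocks: 3, each 17982 frames → 53946.
Remaining 9 whole minutes in the current block: 1800 + 8 × 1798 = 16184 frames.
Within the current minute: 46 × 30 + 12 − 2 = 1390 (labels ;00/;01 skipped at this minute). Total = 53946 + 16184 + 1390 = 71520.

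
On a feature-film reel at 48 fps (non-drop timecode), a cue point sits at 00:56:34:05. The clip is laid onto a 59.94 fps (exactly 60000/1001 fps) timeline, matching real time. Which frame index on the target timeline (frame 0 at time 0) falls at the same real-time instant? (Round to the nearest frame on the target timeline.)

Source frame index: (0×3600 + 56×60 + 34) × 48 + 5 = 162917.
Real time: 162917 / (48) = 162917/48 s.
Target frame: (162917/48) × (60000/1001) = 203646250/1001 ≈ 203442.807 → 203443.

frame 203443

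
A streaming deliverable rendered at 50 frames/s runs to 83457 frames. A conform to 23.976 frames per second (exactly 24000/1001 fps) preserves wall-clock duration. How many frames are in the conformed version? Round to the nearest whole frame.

Frames at target rate = 83457 × (24000/1001) / (50) = 3641760/91 ≈ 40019.341.
Nearest whole frame: 40019.

40019 frames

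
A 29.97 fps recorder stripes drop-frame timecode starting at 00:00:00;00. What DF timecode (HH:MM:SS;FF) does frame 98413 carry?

00:54:43;21

Ten DF minutes hold 17982 frames, so frame 98413 lies in block 5 (frames 89910–107891) with 8503 frames into that block.
The block's first minute is 1800 frames and the rest 1798 each; 8503 frames reaches minute 4, so 5 × 18 + 4 × 2 = 98 labels have been skipped so far.
Adding those back, label number 98413 + 98 = 98511 at 30 labels/s is 3283 s + 21 f = 0 h 54 min 43 s frame 21, i.e. 00:54:43;21.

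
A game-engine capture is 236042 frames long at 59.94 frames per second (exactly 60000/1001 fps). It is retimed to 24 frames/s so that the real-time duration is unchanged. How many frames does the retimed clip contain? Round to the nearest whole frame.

Frames at target rate = 236042 × (24) / (60000/1001) = 118139021/1250 ≈ 94511.217.
Nearest whole frame: 94511.

94511 frames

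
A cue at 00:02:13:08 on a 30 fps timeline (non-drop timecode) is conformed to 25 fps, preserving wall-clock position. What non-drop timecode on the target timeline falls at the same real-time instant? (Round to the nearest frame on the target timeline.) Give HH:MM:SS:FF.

Source frame index: (0×3600 + 2×60 + 13) × 30 + 8 = 3998.
Real time: 3998 / (30) = 1999/15 s.
Target frame: (1999/15) × (25) = 9995/3 ≈ 3331.667 → 3332.
At 25 labels/s: frame 3332 → 00:02:13:07.

00:02:13:07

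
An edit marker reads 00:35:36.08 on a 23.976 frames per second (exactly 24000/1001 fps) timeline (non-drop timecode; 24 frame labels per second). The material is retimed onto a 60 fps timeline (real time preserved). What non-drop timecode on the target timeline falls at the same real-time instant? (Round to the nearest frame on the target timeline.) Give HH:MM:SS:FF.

00:35:38:28

Source frame index: (0×3600 + 35×60 + 36) × 24 + 8 = 51272.
Real time: 51272 / (24000/1001) = 6415409/3000 s.
Target frame: (6415409/3000) × (60) = 6415409/50 ≈ 128308.180 → 128308.
At 60 labels/s: frame 128308 → 00:35:38:28.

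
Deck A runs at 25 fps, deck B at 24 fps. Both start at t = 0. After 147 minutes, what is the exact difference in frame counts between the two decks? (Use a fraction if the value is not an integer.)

147 min = 8820 s.
A emits 25 × 8820 = 220500 frames; B emits 24 × 8820 = 211680.
Difference = 8820 frames; B is behind A.

8820 frames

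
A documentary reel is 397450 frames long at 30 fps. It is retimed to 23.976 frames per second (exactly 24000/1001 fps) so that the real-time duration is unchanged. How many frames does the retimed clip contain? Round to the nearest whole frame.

317642 frames

Frames at target rate = 397450 × (24000/1001) / (30) = 317960000/1001 ≈ 317642.358.
Nearest whole frame: 317642.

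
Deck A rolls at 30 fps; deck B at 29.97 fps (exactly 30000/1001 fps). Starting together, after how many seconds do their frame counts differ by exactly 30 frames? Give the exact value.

The gap grows by |30000/1001 − 30| = 30/1001 frames per second.
Time for a 30-frame gap: 30 ÷ (30/1001) = 1001 s.

1001 seconds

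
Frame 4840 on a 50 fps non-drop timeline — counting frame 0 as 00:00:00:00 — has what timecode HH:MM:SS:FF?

4840 ÷ 50 = 96 full seconds, remainder 40 frames.
96 s = 0 h 1 min 36 s.
Timecode: 00:01:36:40.

00:01:36:40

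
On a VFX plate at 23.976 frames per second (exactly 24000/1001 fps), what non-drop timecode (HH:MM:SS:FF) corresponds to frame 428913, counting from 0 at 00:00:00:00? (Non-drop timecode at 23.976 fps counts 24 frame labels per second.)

428913 ÷ 24 = 17871 full seconds, remainder 9 frames.
17871 s = 4 h 57 min 51 s.
Timecode: 04:57:51:09.

04:57:51:09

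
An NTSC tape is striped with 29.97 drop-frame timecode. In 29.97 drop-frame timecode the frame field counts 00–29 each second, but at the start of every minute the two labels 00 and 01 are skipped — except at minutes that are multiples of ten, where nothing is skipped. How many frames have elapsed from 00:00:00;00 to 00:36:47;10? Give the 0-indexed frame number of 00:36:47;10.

As if non-drop at 30 labels/s: (0 × 3600 + 36 × 60 + 47) × 30 + 10 = 66220.
Minute boundaries passed: 36; those not divisible by 10: 36 − 3 = 33; dropped labels = 2 × 33 = 66.
Actual frame index = 66220 − 66 = 66154.

66154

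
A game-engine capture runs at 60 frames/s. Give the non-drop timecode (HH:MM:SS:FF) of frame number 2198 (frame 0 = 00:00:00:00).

00:00:36:38

2198 ÷ 60 = 36 full seconds, remainder 38 frames.
36 s = 0 h 0 min 36 s.
Timecode: 00:00:36:38.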